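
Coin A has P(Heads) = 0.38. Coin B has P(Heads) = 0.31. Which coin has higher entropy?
A

For binary distributions, entropy is maximized at p=0.5 and decreases as p moves toward 0 or 1.

H(A) = H(0.38) = 0.9580 bits
H(B) = H(0.31) = 0.8932 bits

Distribution A (p=0.38) is closer to uniform (p=0.5), so it has higher entropy.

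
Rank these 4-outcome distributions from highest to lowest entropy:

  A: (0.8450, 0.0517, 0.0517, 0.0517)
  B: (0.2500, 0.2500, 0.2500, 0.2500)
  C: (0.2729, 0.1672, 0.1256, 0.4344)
B > C > A

Key insight: Entropy is maximized by uniform distributions and minimized by concentrated distributions.

- Uniform distributions have maximum entropy log₂(4) = 2.0000 bits
- The more "peaked" or concentrated a distribution, the lower its entropy

Entropies:
  H(A) = 0.8679 bits
  H(B) = 2.0000 bits
  H(C) = 1.8412 bits

Ranking: B > C > A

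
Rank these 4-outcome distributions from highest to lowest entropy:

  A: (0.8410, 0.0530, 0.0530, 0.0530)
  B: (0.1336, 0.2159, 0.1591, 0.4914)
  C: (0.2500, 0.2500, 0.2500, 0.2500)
C > B > A

Key insight: Entropy is maximized by uniform distributions and minimized by concentrated distributions.

- Uniform distributions have maximum entropy log₂(4) = 2.0000 bits
- The more "peaked" or concentrated a distribution, the lower its entropy

Entropies:
  H(A) = 0.8839 bits
  H(B) = 1.7911 bits
  H(C) = 2.0000 bits

Ranking: C > B > A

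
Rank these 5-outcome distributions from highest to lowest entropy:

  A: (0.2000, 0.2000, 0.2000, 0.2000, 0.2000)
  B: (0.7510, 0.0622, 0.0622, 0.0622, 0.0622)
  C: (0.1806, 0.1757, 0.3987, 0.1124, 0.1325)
A > C > B

Key insight: Entropy is maximized by uniform distributions and minimized by concentrated distributions.

- Uniform distributions have maximum entropy log₂(5) = 2.3219 bits
- The more "peaked" or concentrated a distribution, the lower its entropy

Entropies:
  H(A) = 2.3219 bits
  H(B) = 1.3077 bits
  H(C) = 2.1565 bits

Ranking: A > C > B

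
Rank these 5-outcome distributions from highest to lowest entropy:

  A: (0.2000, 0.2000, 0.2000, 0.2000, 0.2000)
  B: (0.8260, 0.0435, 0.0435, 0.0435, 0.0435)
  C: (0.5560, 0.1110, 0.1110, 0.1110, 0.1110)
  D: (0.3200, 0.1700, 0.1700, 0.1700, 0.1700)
A > D > C > B

Key insight: Entropy is maximized by uniform distributions and minimized by concentrated distributions.

Entropies:
  H(A) = 2.3219 bits
  H(B) = 1.0148 bits
  H(C) = 1.8789 bits
  H(D) = 2.2644 bits

Ranking: A > D > C > B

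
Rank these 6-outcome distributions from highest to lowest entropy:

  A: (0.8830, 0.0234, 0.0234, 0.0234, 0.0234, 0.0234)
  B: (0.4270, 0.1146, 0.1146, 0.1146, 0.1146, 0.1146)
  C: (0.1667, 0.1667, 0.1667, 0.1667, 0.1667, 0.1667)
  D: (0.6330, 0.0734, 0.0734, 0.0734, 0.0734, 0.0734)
C > B > D > A

Key insight: Entropy is maximized by uniform distributions and minimized by concentrated distributions.

Entropies:
  H(A) = 0.7923 bits
  H(B) = 2.3150 bits
  H(C) = 2.5850 bits
  H(D) = 1.8005 bits

Ranking: C > B > D > A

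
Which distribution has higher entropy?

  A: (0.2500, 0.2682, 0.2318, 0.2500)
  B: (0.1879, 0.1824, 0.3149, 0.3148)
A

Both distributions are close to uniform, making this a harder comparison.

H(A) = 1.9981 bits
H(B) = 1.9508 bits

The distribution closer to uniform has higher entropy.
Answer: A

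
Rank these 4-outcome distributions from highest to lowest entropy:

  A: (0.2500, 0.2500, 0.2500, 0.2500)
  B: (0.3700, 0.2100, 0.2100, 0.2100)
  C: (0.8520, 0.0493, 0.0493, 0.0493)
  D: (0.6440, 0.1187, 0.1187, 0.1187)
A > B > D > C

Key insight: Entropy is maximized by uniform distributions and minimized by concentrated distributions.

Entropies:
  H(A) = 2.0000 bits
  H(B) = 1.9492 bits
  H(C) = 0.8394 bits
  H(D) = 1.5036 bits

Ranking: A > B > D > C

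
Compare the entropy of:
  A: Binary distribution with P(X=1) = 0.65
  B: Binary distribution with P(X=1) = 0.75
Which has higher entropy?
A

For binary distributions, entropy is maximized at p=0.5 and decreases as p moves toward 0 or 1.

H(A) = H(0.65) = 0.9341 bits
H(B) = H(0.75) = 0.8113 bits

Distribution A (p=0.65) is closer to uniform (p=0.5), so it has higher entropy.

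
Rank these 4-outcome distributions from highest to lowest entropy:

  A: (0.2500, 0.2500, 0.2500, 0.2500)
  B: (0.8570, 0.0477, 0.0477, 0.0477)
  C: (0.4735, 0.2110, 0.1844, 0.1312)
A > C > B

Key insight: Entropy is maximized by uniform distributions and minimized by concentrated distributions.

- Uniform distributions have maximum entropy log₂(4) = 2.0000 bits
- The more "peaked" or concentrated a distribution, the lower its entropy

Entropies:
  H(A) = 2.0000 bits
  H(B) = 0.8187 bits
  H(C) = 1.8184 bits

Ranking: A > C > B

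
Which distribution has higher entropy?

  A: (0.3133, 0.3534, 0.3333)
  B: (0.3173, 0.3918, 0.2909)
A

Both distributions are close to uniform, making this a harder comparison.

H(A) = 1.5832 bits
H(B) = 1.5733 bits

The distribution closer to uniform has higher entropy.
Answer: A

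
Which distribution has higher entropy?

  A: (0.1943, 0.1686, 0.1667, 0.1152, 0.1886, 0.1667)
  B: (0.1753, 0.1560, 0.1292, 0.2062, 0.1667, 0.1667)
B

Both distributions are close to uniform, making this a harder comparison.

H(A) = 2.5669 bits
H(B) = 2.5712 bits

The distribution closer to uniform has higher entropy.
Answer: B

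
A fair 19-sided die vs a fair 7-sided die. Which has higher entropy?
19-sided die

Both are uniform distributions; for uniform over n outcomes, H = log₂(n). H(19-sided) = log₂(19) = 4.248 bits and H(7-sided) = log₂(7) = 2.807 bits. More outcomes in a uniform distribution means higher entropy.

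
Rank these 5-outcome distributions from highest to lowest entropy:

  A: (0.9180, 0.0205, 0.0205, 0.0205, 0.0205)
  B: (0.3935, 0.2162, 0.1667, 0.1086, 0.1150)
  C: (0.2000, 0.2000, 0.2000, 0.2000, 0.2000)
C > B > A

Key insight: Entropy is maximized by uniform distributions and minimized by concentrated distributions.

- Uniform distributions have maximum entropy log₂(5) = 2.3219 bits
- The more "peaked" or concentrated a distribution, the lower its entropy

Entropies:
  H(A) = 0.5732 bits
  H(B) = 2.1447 bits
  H(C) = 2.3219 bits

Ranking: C > B > A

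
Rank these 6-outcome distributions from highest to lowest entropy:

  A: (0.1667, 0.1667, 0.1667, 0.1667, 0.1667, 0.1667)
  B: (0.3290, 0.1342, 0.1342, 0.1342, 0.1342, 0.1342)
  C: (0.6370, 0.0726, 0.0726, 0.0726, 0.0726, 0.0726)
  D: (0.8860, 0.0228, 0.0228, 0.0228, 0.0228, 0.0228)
A > B > C > D

Key insight: Entropy is maximized by uniform distributions and minimized by concentrated distributions.

Entropies:
  H(A) = 2.5850 bits
  H(B) = 2.4719 bits
  H(C) = 1.7880 bits
  H(D) = 0.7766 bits

Ranking: A > B > C > D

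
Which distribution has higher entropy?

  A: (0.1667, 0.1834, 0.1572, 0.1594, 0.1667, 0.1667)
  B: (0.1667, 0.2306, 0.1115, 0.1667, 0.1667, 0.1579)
A

Both distributions are close to uniform, making this a harder comparison.

H(A) = 2.5832 bits
H(B) = 2.5539 bits

The distribution closer to uniform has higher entropy.
Answer: A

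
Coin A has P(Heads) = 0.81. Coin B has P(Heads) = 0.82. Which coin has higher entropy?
A

For binary distributions, entropy is maximized at p=0.5 and decreases as p moves toward 0 or 1.

H(A) = H(0.81) = 0.7015 bits
H(B) = H(0.82) = 0.6801 bits

Distribution A (p=0.81) is closer to uniform (p=0.5), so it has higher entropy.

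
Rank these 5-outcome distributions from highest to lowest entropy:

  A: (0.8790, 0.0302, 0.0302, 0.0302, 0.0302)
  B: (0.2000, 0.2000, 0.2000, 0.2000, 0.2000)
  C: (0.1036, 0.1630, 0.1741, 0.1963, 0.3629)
B > C > A

Key insight: Entropy is maximized by uniform distributions and minimized by concentrated distributions.

- Uniform distributions have maximum entropy log₂(5) = 2.3219 bits
- The more "peaked" or concentrated a distribution, the lower its entropy

Entropies:
  H(A) = 0.7742 bits
  H(B) = 2.3219 bits
  H(C) = 2.1964 bits

Ranking: B > C > A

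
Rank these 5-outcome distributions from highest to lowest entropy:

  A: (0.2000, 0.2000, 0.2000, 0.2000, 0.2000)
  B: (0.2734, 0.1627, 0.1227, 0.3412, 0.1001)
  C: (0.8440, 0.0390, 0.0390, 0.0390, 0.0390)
A > B > C

Key insight: Entropy is maximized by uniform distributions and minimized by concentrated distributions.

- Uniform distributions have maximum entropy log₂(5) = 2.3219 bits
- The more "peaked" or concentrated a distribution, the lower its entropy

Entropies:
  H(A) = 2.3219 bits
  H(B) = 2.1707 bits
  H(C) = 0.9367 bits

Ranking: A > B > C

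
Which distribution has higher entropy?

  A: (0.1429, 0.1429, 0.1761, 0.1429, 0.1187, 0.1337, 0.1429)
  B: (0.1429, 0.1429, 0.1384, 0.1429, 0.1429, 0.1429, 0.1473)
B

Both distributions are close to uniform, making this a harder comparison.

H(A) = 2.7986 bits
H(B) = 2.8072 bits

The distribution closer to uniform has higher entropy.
Answer: B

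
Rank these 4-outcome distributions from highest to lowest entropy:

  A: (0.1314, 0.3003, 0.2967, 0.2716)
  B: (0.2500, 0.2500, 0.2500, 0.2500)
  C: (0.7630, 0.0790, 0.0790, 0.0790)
B > A > C

Key insight: Entropy is maximized by uniform distributions and minimized by concentrated distributions.

- Uniform distributions have maximum entropy log₂(4) = 2.0000 bits
- The more "peaked" or concentrated a distribution, the lower its entropy

Entropies:
  H(A) = 1.9368 bits
  H(B) = 2.0000 bits
  H(C) = 1.1657 bits

Ranking: B > A > C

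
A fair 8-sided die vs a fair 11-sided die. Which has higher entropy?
11-sided die

Both are uniform distributions; for uniform over n outcomes, H = log₂(n). H(8-sided) = log₂(8) = 3.000 bits and H(11-sided) = log₂(11) = 3.459 bits. More outcomes in a uniform distribution means higher entropy.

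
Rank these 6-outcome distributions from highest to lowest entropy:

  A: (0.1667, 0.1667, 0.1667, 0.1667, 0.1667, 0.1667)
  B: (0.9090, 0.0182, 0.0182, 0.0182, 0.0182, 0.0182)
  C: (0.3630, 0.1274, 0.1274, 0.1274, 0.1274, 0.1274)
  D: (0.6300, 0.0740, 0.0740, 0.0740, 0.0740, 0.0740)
A > C > D > B

Key insight: Entropy is maximized by uniform distributions and minimized by concentrated distributions.

Entropies:
  H(A) = 2.5850 bits
  H(B) = 0.6511 bits
  H(C) = 2.4242 bits
  H(D) = 1.8098 bits

Ranking: A > C > D > B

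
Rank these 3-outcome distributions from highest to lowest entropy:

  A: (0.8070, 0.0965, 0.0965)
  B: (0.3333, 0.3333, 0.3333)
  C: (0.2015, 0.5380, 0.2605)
B > C > A

Key insight: Entropy is maximized by uniform distributions and minimized by concentrated distributions.

- Uniform distributions have maximum entropy log₂(3) = 1.5850 bits
- The more "peaked" or concentrated a distribution, the lower its entropy

Entropies:
  H(A) = 0.9007 bits
  H(B) = 1.5850 bits
  H(C) = 1.4524 bits

Ranking: B > C > A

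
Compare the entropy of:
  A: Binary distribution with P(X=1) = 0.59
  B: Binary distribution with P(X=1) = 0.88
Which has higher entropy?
A

For binary distributions, entropy is maximized at p=0.5 and decreases as p moves toward 0 or 1.

H(A) = H(0.59) = 0.9765 bits
H(B) = H(0.88) = 0.5294 bits

Distribution A (p=0.59) is closer to uniform (p=0.5), so it has higher entropy.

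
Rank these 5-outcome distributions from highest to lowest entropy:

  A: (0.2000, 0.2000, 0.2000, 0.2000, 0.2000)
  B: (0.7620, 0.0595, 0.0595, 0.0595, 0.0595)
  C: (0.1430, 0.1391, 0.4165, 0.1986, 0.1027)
A > C > B

Key insight: Entropy is maximized by uniform distributions and minimized by concentrated distributions.

- Uniform distributions have maximum entropy log₂(5) = 2.3219 bits
- The more "peaked" or concentrated a distribution, the lower its entropy

Entropies:
  H(A) = 2.3219 bits
  H(B) = 1.2677 bits
  H(C) = 2.1238 bits

Ranking: A > C > B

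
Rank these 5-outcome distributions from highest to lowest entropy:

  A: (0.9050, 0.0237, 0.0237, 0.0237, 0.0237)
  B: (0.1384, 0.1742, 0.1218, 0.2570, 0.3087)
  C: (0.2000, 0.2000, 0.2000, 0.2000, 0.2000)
C > B > A

Key insight: Entropy is maximized by uniform distributions and minimized by concentrated distributions.

- Uniform distributions have maximum entropy log₂(5) = 2.3219 bits
- The more "peaked" or concentrated a distribution, the lower its entropy

Entropies:
  H(A) = 0.6429 bits
  H(B) = 2.2312 bits
  H(C) = 2.3219 bits

Ranking: C > B > A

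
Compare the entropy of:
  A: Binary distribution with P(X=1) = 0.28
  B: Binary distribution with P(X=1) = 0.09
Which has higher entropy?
A

For binary distributions, entropy is maximized at p=0.5 and decreases as p moves toward 0 or 1.

H(A) = H(0.28) = 0.8555 bits
H(B) = H(0.09) = 0.4365 bits

Distribution A (p=0.28) is closer to uniform (p=0.5), so it has higher entropy.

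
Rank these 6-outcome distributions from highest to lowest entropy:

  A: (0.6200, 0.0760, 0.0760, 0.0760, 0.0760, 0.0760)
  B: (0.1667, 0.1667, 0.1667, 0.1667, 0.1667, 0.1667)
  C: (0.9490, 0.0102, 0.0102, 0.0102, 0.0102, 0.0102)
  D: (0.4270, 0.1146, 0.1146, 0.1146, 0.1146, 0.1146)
B > D > A > C

Key insight: Entropy is maximized by uniform distributions and minimized by concentrated distributions.

Entropies:
  H(A) = 1.8404 bits
  H(B) = 2.5850 bits
  H(C) = 0.4090 bits
  H(D) = 2.3150 bits

Ranking: B > D > A > C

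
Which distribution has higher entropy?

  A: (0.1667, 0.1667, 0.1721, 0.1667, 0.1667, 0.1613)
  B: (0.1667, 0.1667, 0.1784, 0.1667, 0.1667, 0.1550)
A

Both distributions are close to uniform, making this a harder comparison.

H(A) = 2.5847 bits
H(B) = 2.5838 bits

The distribution closer to uniform has higher entropy.
Answer: A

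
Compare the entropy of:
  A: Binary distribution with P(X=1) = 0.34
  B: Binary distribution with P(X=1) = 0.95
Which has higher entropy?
A

For binary distributions, entropy is maximized at p=0.5 and decreases as p moves toward 0 or 1.

H(A) = H(0.34) = 0.9248 bits
H(B) = H(0.95) = 0.2864 bits

Distribution A (p=0.34) is closer to uniform (p=0.5), so it has higher entropy.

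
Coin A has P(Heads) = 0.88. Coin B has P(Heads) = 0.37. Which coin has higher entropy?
B

For binary distributions, entropy is maximized at p=0.5 and decreases as p moves toward 0 or 1.

H(A) = H(0.88) = 0.5294 bits
H(B) = H(0.37) = 0.9507 bits

Distribution B (p=0.37) is closer to uniform (p=0.5), so it has higher entropy.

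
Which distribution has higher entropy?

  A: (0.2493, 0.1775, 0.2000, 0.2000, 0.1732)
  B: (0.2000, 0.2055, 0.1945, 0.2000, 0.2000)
B

Both distributions are close to uniform, making this a harder comparison.

H(A) = 2.3092 bits
H(B) = 2.3217 bits

The distribution closer to uniform has higher entropy.
Answer: B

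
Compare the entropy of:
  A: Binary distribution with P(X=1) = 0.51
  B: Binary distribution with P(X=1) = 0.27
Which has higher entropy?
A

For binary distributions, entropy is maximized at p=0.5 and decreases as p moves toward 0 or 1.

H(A) = H(0.51) = 0.9997 bits
H(B) = H(0.27) = 0.8415 bits

Distribution A (p=0.51) is closer to uniform (p=0.5), so it has higher entropy.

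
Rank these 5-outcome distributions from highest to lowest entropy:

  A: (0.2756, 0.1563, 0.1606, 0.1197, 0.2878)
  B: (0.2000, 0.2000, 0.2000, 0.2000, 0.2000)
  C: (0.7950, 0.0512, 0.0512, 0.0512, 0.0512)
B > A > C

Key insight: Entropy is maximized by uniform distributions and minimized by concentrated distributions.

- Uniform distributions have maximum entropy log₂(5) = 2.3219 bits
- The more "peaked" or concentrated a distribution, the lower its entropy

Entropies:
  H(A) = 2.2383 bits
  H(B) = 2.3219 bits
  H(C) = 1.1418 bits

Ranking: B > A > C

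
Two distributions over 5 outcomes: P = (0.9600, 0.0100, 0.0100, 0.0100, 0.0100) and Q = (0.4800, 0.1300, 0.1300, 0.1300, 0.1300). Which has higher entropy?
Q

P is highly concentrated on one outcome (96%), making it nearly deterministic. Q spreads its mass more evenly (max 48%). The more spread-out distribution has higher entropy: H(P) ≈ 0.322 bits, H(Q) ≈ 2.039 bits.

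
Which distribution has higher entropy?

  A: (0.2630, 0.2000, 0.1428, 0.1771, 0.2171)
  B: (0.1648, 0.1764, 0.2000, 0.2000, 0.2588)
B

Both distributions are close to uniform, making this a harder comparison.

H(A) = 2.2928 bits
H(B) = 2.3037 bits

The distribution closer to uniform has higher entropy.
Answer: B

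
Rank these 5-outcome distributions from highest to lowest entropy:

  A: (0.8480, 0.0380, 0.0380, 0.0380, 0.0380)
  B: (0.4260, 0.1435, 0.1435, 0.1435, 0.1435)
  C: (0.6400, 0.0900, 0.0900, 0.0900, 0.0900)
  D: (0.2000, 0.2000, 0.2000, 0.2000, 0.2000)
D > B > C > A

Key insight: Entropy is maximized by uniform distributions and minimized by concentrated distributions.

Entropies:
  H(A) = 0.9188 bits
  H(B) = 2.1321 bits
  H(C) = 1.6627 bits
  H(D) = 2.3219 bits

Ranking: D > B > C > A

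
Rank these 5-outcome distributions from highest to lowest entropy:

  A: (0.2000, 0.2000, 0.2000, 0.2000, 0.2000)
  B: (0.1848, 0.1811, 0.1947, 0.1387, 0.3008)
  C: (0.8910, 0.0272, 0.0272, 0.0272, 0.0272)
A > B > C

Key insight: Entropy is maximized by uniform distributions and minimized by concentrated distributions.

- Uniform distributions have maximum entropy log₂(5) = 2.3219 bits
- The more "peaked" or concentrated a distribution, the lower its entropy

Entropies:
  H(A) = 2.3219 bits
  H(B) = 2.2728 bits
  H(C) = 0.7149 bits

Ranking: A > B > C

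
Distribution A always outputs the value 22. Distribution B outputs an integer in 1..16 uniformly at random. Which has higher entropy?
B

A is deterministic, so H(A) = 0. B is uniform over 16 outcomes, so H(B) = log₂(16) = 4.000 bits. Any distribution with genuine randomness has higher entropy than a deterministic one.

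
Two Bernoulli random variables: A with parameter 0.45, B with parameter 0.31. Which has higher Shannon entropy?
A

For binary distributions, entropy is maximized at p=0.5 and decreases as p moves toward 0 or 1.

H(A) = H(0.45) = 0.9928 bits
H(B) = H(0.31) = 0.8932 bits

Distribution A (p=0.45) is closer to uniform (p=0.5), so it has higher entropy.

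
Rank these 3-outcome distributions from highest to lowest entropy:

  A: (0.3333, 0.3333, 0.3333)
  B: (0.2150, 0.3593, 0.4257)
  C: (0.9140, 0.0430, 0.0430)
A > B > C

Key insight: Entropy is maximized by uniform distributions and minimized by concentrated distributions.

- Uniform distributions have maximum entropy log₂(3) = 1.5850 bits
- The more "peaked" or concentrated a distribution, the lower its entropy

Entropies:
  H(A) = 1.5850 bits
  H(B) = 1.5318 bits
  H(C) = 0.5090 bits

Ranking: A > B > C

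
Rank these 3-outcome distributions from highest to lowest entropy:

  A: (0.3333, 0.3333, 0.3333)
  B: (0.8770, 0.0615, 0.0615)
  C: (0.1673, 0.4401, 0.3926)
A > C > B

Key insight: Entropy is maximized by uniform distributions and minimized by concentrated distributions.

- Uniform distributions have maximum entropy log₂(3) = 1.5850 bits
- The more "peaked" or concentrated a distribution, the lower its entropy

Entropies:
  H(A) = 1.5850 bits
  H(B) = 0.6609 bits
  H(C) = 1.4822 bits

Ranking: A > C > B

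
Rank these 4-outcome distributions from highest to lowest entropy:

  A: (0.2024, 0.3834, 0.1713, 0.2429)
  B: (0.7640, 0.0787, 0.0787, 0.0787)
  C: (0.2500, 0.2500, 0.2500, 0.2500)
C > A > B

Key insight: Entropy is maximized by uniform distributions and minimized by concentrated distributions.

- Uniform distributions have maximum entropy log₂(4) = 2.0000 bits
- The more "peaked" or concentrated a distribution, the lower its entropy

Entropies:
  H(A) = 1.9287 bits
  H(B) = 1.1624 bits
  H(C) = 2.0000 bits

Ranking: C > A > B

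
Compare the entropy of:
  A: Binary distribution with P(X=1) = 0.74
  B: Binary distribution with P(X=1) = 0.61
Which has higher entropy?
B

For binary distributions, entropy is maximized at p=0.5 and decreases as p moves toward 0 or 1.

H(A) = H(0.74) = 0.8267 bits
H(B) = H(0.61) = 0.9648 bits

Distribution B (p=0.61) is closer to uniform (p=0.5), so it has higher entropy.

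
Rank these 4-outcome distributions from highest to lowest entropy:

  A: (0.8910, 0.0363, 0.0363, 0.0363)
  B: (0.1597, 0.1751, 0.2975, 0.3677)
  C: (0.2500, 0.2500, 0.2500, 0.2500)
C > B > A

Key insight: Entropy is maximized by uniform distributions and minimized by concentrated distributions.

- Uniform distributions have maximum entropy log₂(4) = 2.0000 bits
- The more "peaked" or concentrated a distribution, the lower its entropy

Entropies:
  H(A) = 0.6697 bits
  H(B) = 1.9139 bits
  H(C) = 2.0000 bits

Ranking: C > B > A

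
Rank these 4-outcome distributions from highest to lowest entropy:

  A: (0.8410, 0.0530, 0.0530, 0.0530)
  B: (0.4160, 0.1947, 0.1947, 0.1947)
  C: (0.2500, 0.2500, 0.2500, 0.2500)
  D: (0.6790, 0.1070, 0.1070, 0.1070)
C > B > D > A

Key insight: Entropy is maximized by uniform distributions and minimized by concentrated distributions.

Entropies:
  H(A) = 0.8839 bits
  H(B) = 1.9052 bits
  H(C) = 2.0000 bits
  H(D) = 1.4142 bits

Ranking: C > B > D > A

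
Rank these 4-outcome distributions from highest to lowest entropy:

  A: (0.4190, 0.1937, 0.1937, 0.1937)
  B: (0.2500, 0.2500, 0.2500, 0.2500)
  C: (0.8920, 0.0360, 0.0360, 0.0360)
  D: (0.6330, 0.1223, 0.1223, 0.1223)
B > A > D > C

Key insight: Entropy is maximized by uniform distributions and minimized by concentrated distributions.

Entropies:
  H(A) = 1.9018 bits
  H(B) = 2.0000 bits
  H(C) = 0.6650 bits
  H(D) = 1.5300 bits

Ranking: B > A > D > C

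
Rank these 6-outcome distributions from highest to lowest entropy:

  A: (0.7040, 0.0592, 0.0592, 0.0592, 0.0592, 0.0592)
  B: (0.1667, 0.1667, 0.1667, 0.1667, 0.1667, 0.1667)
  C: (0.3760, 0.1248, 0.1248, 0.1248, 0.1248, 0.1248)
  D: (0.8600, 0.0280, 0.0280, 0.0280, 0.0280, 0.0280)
B > C > A > D

Key insight: Entropy is maximized by uniform distributions and minimized by concentrated distributions.

Entropies:
  H(A) = 1.5636 bits
  H(B) = 2.5850 bits
  H(C) = 2.4041 bits
  H(D) = 0.9093 bits

Ranking: B > C > A > D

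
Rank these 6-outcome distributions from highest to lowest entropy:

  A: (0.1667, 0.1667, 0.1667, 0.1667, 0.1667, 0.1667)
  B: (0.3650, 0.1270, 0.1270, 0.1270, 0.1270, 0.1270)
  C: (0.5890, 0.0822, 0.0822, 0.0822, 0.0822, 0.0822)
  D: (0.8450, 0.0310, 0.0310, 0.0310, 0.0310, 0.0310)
A > B > C > D

Key insight: Entropy is maximized by uniform distributions and minimized by concentrated distributions.

Entropies:
  H(A) = 2.5850 bits
  H(B) = 2.4212 bits
  H(C) = 1.9313 bits
  H(D) = 0.9821 bits

Ranking: A > B > C > D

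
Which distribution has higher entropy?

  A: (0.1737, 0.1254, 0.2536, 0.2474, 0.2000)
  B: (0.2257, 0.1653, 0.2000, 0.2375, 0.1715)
B

Both distributions are close to uniform, making this a harder comparison.

H(A) = 2.2790 bits
H(B) = 2.3072 bits

The distribution closer to uniform has higher entropy.
Answer: B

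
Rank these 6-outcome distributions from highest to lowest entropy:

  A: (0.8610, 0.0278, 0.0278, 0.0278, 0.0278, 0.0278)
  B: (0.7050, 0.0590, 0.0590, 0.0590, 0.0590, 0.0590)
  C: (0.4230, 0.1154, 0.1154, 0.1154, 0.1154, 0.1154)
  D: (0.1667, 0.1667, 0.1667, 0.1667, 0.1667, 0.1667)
D > C > B > A

Key insight: Entropy is maximized by uniform distributions and minimized by concentrated distributions.

Entropies:
  H(A) = 0.9044 bits
  H(B) = 1.5601 bits
  H(C) = 2.3226 bits
  H(D) = 2.5850 bits

Ranking: D > C > B > A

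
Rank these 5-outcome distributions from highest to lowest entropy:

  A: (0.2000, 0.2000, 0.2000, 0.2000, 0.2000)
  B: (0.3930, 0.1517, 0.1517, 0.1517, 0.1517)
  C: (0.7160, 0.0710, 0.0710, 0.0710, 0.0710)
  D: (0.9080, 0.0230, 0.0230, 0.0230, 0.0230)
A > B > C > D

Key insight: Entropy is maximized by uniform distributions and minimized by concentrated distributions.

Entropies:
  H(A) = 2.3219 bits
  H(B) = 2.1807 bits
  H(C) = 1.4288 bits
  H(D) = 0.6271 bits

Ranking: A > B > C > D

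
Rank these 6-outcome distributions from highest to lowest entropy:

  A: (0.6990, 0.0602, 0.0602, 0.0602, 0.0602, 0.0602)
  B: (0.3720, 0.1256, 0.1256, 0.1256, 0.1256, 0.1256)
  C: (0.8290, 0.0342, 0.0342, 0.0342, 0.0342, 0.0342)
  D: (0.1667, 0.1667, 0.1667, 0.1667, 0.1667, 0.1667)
D > B > A > C

Key insight: Entropy is maximized by uniform distributions and minimized by concentrated distributions.

Entropies:
  H(A) = 1.5814 bits
  H(B) = 2.4104 bits
  H(C) = 1.0570 bits
  H(D) = 2.5850 bits

Ranking: D > B > A > C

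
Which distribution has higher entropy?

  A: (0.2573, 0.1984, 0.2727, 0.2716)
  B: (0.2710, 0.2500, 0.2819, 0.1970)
A

Both distributions are close to uniform, making this a harder comparison.

H(A) = 1.9888 bits
H(B) = 1.9872 bits

The distribution closer to uniform has higher entropy.
Answer: A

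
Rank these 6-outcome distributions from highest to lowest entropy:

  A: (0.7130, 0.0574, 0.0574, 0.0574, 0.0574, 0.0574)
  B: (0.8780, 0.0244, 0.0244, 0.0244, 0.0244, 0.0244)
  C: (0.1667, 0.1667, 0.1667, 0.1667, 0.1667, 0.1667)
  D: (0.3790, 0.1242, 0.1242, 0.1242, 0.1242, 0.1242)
C > D > A > B

Key insight: Entropy is maximized by uniform distributions and minimized by concentrated distributions.

Entropies:
  H(A) = 1.5312 bits
  H(B) = 0.8184 bits
  H(C) = 2.5850 bits
  H(D) = 2.3993 bits

Ranking: C > D > A > B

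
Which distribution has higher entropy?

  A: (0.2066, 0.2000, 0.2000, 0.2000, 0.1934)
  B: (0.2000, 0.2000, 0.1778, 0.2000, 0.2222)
A

Both distributions are close to uniform, making this a harder comparison.

H(A) = 2.3216 bits
H(B) = 2.3184 bits

The distribution closer to uniform has higher entropy.
Answer: A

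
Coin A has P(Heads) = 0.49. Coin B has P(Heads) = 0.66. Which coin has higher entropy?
A

For binary distributions, entropy is maximized at p=0.5 and decreases as p moves toward 0 or 1.

H(A) = H(0.49) = 0.9997 bits
H(B) = H(0.66) = 0.9248 bits

Distribution A (p=0.49) is closer to uniform (p=0.5), so it has higher entropy.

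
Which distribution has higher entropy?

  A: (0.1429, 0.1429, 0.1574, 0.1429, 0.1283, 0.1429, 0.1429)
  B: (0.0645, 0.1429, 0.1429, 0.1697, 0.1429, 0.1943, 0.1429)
A

Both distributions are close to uniform, making this a harder comparison.

H(A) = 2.8052 bits
H(B) = 2.7528 bits

The distribution closer to uniform has higher entropy.
Answer: A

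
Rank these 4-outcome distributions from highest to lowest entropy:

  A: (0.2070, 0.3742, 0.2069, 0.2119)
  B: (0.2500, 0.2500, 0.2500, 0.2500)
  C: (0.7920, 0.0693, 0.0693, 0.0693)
B > A > C

Key insight: Entropy is maximized by uniform distributions and minimized by concentrated distributions.

- Uniform distributions have maximum entropy log₂(4) = 2.0000 bits
- The more "peaked" or concentrated a distribution, the lower its entropy

Entropies:
  H(A) = 1.9456 bits
  H(B) = 2.0000 bits
  H(C) = 1.0673 bits

Ranking: B > A > C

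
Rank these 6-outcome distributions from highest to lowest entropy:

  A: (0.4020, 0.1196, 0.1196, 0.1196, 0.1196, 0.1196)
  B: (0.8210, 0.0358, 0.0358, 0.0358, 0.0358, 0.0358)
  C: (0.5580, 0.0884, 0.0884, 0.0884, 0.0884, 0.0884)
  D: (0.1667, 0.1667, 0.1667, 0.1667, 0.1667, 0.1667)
D > A > C > B

Key insight: Entropy is maximized by uniform distributions and minimized by concentrated distributions.

Entropies:
  H(A) = 2.3606 bits
  H(B) = 1.0935 bits
  H(C) = 2.0166 bits
  H(D) = 2.5850 bits

Ranking: D > A > C > B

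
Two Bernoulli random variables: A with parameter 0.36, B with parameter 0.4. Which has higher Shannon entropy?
B

For binary distributions, entropy is maximized at p=0.5 and decreases as p moves toward 0 or 1.

H(A) = H(0.36) = 0.9427 bits
H(B) = H(0.4) = 0.9710 bits

Distribution B (p=0.4) is closer to uniform (p=0.5), so it has higher entropy.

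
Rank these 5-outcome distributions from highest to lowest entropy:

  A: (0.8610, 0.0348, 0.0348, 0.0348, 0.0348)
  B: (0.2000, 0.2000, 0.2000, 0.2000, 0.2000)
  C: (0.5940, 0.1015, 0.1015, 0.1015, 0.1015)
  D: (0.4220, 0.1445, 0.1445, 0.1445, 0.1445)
B > D > C > A

Key insight: Entropy is maximized by uniform distributions and minimized by concentrated distributions.

Entropies:
  H(A) = 0.8596 bits
  H(B) = 2.3219 bits
  H(C) = 1.7864 bits
  H(D) = 2.1384 bits

Ranking: B > D > C > A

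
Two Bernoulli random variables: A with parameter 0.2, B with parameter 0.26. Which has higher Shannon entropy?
B

For binary distributions, entropy is maximized at p=0.5 and decreases as p moves toward 0 or 1.

H(A) = H(0.2) = 0.7219 bits
H(B) = H(0.26) = 0.8267 bits

Distribution B (p=0.26) is closer to uniform (p=0.5), so it has higher entropy.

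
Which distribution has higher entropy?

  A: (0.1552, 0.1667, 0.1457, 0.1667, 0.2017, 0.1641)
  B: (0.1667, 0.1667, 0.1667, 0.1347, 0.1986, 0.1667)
A

Both distributions are close to uniform, making this a harder comparison.

H(A) = 2.5774 bits
H(B) = 2.5761 bits

The distribution closer to uniform has higher entropy.
Answer: A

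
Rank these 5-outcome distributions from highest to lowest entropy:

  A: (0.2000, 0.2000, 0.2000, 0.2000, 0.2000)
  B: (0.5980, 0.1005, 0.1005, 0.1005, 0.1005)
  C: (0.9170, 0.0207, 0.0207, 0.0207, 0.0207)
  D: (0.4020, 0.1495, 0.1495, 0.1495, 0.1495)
A > D > B > C

Key insight: Entropy is maximized by uniform distributions and minimized by concentrated distributions.

Entropies:
  H(A) = 2.3219 bits
  H(B) = 1.7761 bits
  H(C) = 0.5787 bits
  H(D) = 2.1681 bits

Ranking: A > D > B > C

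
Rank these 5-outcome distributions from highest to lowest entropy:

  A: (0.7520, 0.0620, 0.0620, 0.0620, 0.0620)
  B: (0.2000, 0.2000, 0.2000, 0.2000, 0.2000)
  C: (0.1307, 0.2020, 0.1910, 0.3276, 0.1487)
B > C > A

Key insight: Entropy is maximized by uniform distributions and minimized by concentrated distributions.

- Uniform distributions have maximum entropy log₂(5) = 2.3219 bits
- The more "peaked" or concentrated a distribution, the lower its entropy

Entropies:
  H(A) = 1.3041 bits
  H(B) = 2.3219 bits
  H(C) = 2.2423 bits

Ranking: B > C > A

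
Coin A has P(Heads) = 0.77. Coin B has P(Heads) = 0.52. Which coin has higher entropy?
B

For binary distributions, entropy is maximized at p=0.5 and decreases as p moves toward 0 or 1.

H(A) = H(0.77) = 0.7780 bits
H(B) = H(0.52) = 0.9988 bits

Distribution B (p=0.52) is closer to uniform (p=0.5), so it has higher entropy.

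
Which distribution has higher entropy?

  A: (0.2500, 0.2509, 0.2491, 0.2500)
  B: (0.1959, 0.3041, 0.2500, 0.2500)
A

Both distributions are close to uniform, making this a harder comparison.

H(A) = 2.0000 bits
H(B) = 1.9830 bits

The distribution closer to uniform has higher entropy.
Answer: A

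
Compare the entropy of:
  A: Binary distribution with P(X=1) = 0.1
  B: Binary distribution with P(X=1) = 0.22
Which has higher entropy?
B

For binary distributions, entropy is maximized at p=0.5 and decreases as p moves toward 0 or 1.

H(A) = H(0.1) = 0.4690 bits
H(B) = H(0.22) = 0.7602 bits

Distribution B (p=0.22) is closer to uniform (p=0.5), so it has higher entropy.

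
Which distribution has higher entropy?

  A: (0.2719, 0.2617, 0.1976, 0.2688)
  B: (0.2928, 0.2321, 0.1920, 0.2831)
A

Both distributions are close to uniform, making this a harder comparison.

H(A) = 1.9887 bits
H(B) = 1.9805 bits

The distribution closer to uniform has higher entropy.
Answer: A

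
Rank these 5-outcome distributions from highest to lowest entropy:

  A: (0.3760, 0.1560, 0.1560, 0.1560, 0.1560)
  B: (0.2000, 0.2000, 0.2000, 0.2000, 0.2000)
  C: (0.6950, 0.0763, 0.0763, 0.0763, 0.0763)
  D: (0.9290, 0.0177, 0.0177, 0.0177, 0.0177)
B > A > C > D

Key insight: Entropy is maximized by uniform distributions and minimized by concentrated distributions.

Entropies:
  H(A) = 2.2032 bits
  H(B) = 2.3219 bits
  H(C) = 1.4973 bits
  H(D) = 0.5116 bits

Ranking: B > A > C > D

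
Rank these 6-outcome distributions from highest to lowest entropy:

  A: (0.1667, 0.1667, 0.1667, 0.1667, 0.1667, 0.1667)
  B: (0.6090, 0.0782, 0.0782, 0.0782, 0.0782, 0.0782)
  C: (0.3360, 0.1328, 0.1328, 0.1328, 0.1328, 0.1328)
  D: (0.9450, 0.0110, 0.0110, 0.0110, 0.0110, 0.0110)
A > C > B > D

Key insight: Entropy is maximized by uniform distributions and minimized by concentrated distributions.

Entropies:
  H(A) = 2.5850 bits
  H(B) = 1.8733 bits
  H(C) = 2.4627 bits
  H(D) = 0.4350 bits

Ranking: A > C > B > D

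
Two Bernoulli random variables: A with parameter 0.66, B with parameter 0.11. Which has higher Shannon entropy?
A

For binary distributions, entropy is maximized at p=0.5 and decreases as p moves toward 0 or 1.

H(A) = H(0.66) = 0.9248 bits
H(B) = H(0.11) = 0.4999 bits

Distribution A (p=0.66) is closer to uniform (p=0.5), so it has higher entropy.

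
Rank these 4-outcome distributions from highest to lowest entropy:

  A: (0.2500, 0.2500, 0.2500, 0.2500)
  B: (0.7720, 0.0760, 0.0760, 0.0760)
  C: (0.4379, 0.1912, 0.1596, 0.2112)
A > C > B

Key insight: Entropy is maximized by uniform distributions and minimized by concentrated distributions.

- Uniform distributions have maximum entropy log₂(4) = 2.0000 bits
- The more "peaked" or concentrated a distribution, the lower its entropy

Entropies:
  H(A) = 2.0000 bits
  H(B) = 1.1359 bits
  H(C) = 1.8744 bits

Ranking: A > C > B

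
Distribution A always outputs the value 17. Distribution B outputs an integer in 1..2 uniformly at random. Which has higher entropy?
B

A is deterministic, so H(A) = 0. B is uniform over 2 outcomes, so H(B) = log₂(2) = 1.000 bits. Any distribution with genuine randomness has higher entropy than a deterministic one.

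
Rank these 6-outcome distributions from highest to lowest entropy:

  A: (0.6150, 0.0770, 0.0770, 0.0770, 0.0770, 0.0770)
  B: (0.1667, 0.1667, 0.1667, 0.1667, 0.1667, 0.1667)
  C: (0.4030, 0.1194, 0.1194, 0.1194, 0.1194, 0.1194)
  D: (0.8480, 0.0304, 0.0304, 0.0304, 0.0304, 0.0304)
B > C > A > D

Key insight: Entropy is maximized by uniform distributions and minimized by concentrated distributions.

Entropies:
  H(A) = 1.8554 bits
  H(B) = 2.5850 bits
  H(C) = 2.3589 bits
  H(D) = 0.9678 bits

Ranking: B > C > A > D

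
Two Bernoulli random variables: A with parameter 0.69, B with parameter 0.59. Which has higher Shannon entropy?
B

For binary distributions, entropy is maximized at p=0.5 and decreases as p moves toward 0 or 1.

H(A) = H(0.69) = 0.8932 bits
H(B) = H(0.59) = 0.9765 bits

Distribution B (p=0.59) is closer to uniform (p=0.5), so it has higher entropy.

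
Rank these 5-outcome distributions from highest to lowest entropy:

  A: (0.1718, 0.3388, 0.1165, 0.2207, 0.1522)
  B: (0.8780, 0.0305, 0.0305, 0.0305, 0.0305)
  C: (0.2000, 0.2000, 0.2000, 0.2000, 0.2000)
C > A > B

Key insight: Entropy is maximized by uniform distributions and minimized by concentrated distributions.

- Uniform distributions have maximum entropy log₂(5) = 2.3219 bits
- The more "peaked" or concentrated a distribution, the lower its entropy

Entropies:
  H(A) = 2.2214 bits
  H(B) = 0.7791 bits
  H(C) = 2.3219 bits

Ranking: C > A > B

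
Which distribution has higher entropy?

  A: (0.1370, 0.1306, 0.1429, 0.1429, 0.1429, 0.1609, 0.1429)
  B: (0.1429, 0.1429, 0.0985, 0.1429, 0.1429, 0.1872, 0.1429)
A

Both distributions are close to uniform, making this a harder comparison.

H(A) = 2.8048 bits
H(B) = 2.7872 bits

The distribution closer to uniform has higher entropy.
Answer: A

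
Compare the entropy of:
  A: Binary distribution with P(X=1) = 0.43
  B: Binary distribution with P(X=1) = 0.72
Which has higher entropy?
A

For binary distributions, entropy is maximized at p=0.5 and decreases as p moves toward 0 or 1.

H(A) = H(0.43) = 0.9858 bits
H(B) = H(0.72) = 0.8555 bits

Distribution A (p=0.43) is closer to uniform (p=0.5), so it has higher entropy.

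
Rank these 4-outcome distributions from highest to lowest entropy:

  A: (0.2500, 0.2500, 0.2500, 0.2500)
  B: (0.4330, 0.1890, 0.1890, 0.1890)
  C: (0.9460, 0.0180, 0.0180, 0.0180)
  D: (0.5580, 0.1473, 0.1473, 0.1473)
A > B > D > C

Key insight: Entropy is maximized by uniform distributions and minimized by concentrated distributions.

Entropies:
  H(A) = 2.0000 bits
  H(B) = 1.8857 bits
  H(C) = 0.3887 bits
  H(D) = 1.6908 bits

Ranking: A > B > D > C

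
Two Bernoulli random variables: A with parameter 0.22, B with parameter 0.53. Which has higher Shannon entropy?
B

For binary distributions, entropy is maximized at p=0.5 and decreases as p moves toward 0 or 1.

H(A) = H(0.22) = 0.7602 bits
H(B) = H(0.53) = 0.9974 bits

Distribution B (p=0.53) is closer to uniform (p=0.5), so it has higher entropy.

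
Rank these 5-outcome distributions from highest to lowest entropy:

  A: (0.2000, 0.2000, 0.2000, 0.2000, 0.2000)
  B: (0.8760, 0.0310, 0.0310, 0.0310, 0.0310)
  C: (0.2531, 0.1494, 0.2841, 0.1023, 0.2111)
A > C > B

Key insight: Entropy is maximized by uniform distributions and minimized by concentrated distributions.

- Uniform distributions have maximum entropy log₂(5) = 2.3219 bits
- The more "peaked" or concentrated a distribution, the lower its entropy

Entropies:
  H(A) = 2.3219 bits
  H(B) = 0.7888 bits
  H(C) = 2.2375 bits

Ranking: A > C > B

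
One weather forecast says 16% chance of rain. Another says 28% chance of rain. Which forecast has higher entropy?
28% forecast

Treat each forecast as a Bernoulli distribution. Binary entropy is maximized at p=0.5 and falls off symmetrically toward 0 or 1. The 28% forecast is closer to 50%, so it is more uncertain. H(16%) ≈ 0.634 bits, H(28%) ≈ 0.855 bits.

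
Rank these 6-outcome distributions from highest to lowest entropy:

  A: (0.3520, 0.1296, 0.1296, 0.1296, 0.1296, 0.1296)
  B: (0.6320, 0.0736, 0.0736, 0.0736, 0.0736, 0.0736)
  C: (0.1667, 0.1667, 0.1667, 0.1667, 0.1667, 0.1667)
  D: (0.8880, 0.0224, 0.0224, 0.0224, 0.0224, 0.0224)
C > A > B > D

Key insight: Entropy is maximized by uniform distributions and minimized by concentrated distributions.

Entropies:
  H(A) = 2.4405 bits
  H(B) = 1.8036 bits
  H(C) = 2.5850 bits
  H(D) = 0.7660 bits

Ranking: C > A > B > D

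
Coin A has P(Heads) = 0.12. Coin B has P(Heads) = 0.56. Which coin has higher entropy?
B

For binary distributions, entropy is maximized at p=0.5 and decreases as p moves toward 0 or 1.

H(A) = H(0.12) = 0.5294 bits
H(B) = H(0.56) = 0.9896 bits

Distribution B (p=0.56) is closer to uniform (p=0.5), so it has higher entropy.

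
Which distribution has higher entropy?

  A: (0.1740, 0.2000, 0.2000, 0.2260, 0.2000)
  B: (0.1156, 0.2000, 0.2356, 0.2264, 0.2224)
A

Both distributions are close to uniform, making this a harder comparison.

H(A) = 2.3170 bits
H(B) = 2.2831 bits

The distribution closer to uniform has higher entropy.
Answer: A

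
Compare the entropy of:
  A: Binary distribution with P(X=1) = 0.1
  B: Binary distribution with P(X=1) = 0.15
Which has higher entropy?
B

For binary distributions, entropy is maximized at p=0.5 and decreases as p moves toward 0 or 1.

H(A) = H(0.1) = 0.4690 bits
H(B) = H(0.15) = 0.6098 bits

Distribution B (p=0.15) is closer to uniform (p=0.5), so it has higher entropy.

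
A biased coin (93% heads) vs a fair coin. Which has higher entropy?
Fair coin

The fair coin is uniform (p=0.5), maximizing binary entropy at 1 bit. The biased coin has H(0.93) ≈ 0.366 bits — its outcome is more predictable, so its entropy is lower.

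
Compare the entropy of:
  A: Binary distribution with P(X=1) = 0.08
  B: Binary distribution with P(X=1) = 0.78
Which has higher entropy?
B

For binary distributions, entropy is maximized at p=0.5 and decreases as p moves toward 0 or 1.

H(A) = H(0.08) = 0.4022 bits
H(B) = H(0.78) = 0.7602 bits

Distribution B (p=0.78) is closer to uniform (p=0.5), so it has higher entropy.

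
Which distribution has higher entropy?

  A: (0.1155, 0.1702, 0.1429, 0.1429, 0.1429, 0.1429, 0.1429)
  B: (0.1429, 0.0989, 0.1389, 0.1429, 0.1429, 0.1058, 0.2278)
A

Both distributions are close to uniform, making this a harder comparison.

H(A) = 2.7998 bits
H(B) = 2.7578 bits

The distribution closer to uniform has higher entropy.
Answer: A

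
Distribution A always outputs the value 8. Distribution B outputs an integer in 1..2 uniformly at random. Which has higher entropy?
B

A is deterministic, so H(A) = 0. B is uniform over 2 outcomes, so H(B) = log₂(2) = 1.000 bits. Any distribution with genuine randomness has higher entropy than a deterministic one.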